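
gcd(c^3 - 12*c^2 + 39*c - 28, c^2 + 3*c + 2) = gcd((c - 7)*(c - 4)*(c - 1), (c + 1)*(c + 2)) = 1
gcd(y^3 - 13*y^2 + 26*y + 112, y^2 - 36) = 1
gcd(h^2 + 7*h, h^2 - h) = h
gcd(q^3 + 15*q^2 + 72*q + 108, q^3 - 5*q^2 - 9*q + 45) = q + 3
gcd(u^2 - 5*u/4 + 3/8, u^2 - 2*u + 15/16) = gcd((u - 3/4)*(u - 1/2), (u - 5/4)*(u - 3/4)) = u - 3/4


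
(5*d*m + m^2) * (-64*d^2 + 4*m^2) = -320*d^3*m - 64*d^2*m^2 + 20*d*m^3 + 4*m^4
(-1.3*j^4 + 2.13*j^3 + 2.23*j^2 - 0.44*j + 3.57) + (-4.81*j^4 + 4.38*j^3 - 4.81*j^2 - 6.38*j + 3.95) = -6.11*j^4 + 6.51*j^3 - 2.58*j^2 - 6.82*j + 7.52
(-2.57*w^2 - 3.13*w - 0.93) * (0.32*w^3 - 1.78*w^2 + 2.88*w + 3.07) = -0.8224*w^5 + 3.573*w^4 - 2.1278*w^3 - 15.2489*w^2 - 12.2875*w - 2.8551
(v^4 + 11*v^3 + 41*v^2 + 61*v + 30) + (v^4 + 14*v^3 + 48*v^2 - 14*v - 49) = 2*v^4 + 25*v^3 + 89*v^2 + 47*v - 19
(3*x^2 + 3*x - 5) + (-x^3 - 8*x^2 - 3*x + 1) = -x^3 - 5*x^2 - 4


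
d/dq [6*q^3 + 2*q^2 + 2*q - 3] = 18*q^2 + 4*q + 2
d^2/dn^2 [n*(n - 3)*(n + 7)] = 6*n + 8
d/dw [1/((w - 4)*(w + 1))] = (3 - 2*w)/(w^4 - 6*w^3 + w^2 + 24*w + 16)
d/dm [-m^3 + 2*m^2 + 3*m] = -3*m^2 + 4*m + 3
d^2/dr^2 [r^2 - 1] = 2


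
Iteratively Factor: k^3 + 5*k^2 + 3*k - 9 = (k - 1)*(k^2 + 6*k + 9) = (k - 1)*(k + 3)*(k + 3)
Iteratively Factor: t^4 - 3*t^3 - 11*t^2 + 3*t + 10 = (t + 2)*(t^3 - 5*t^2 - t + 5) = (t - 1)*(t + 2)*(t^2 - 4*t - 5) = (t - 5)*(t - 1)*(t + 2)*(t + 1)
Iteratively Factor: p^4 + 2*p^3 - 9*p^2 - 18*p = (p + 3)*(p^3 - p^2 - 6*p) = p*(p + 3)*(p^2 - p - 6) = p*(p + 2)*(p + 3)*(p - 3)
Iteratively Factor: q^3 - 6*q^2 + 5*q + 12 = (q + 1)*(q^2 - 7*q + 12) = (q - 3)*(q + 1)*(q - 4)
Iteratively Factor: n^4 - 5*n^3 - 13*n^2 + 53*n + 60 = (n - 5)*(n^3 - 13*n - 12) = (n - 5)*(n + 1)*(n^2 - n - 12) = (n - 5)*(n - 4)*(n + 1)*(n + 3)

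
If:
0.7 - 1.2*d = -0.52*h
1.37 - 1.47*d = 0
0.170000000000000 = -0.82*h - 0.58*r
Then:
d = 0.93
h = 0.80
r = -1.43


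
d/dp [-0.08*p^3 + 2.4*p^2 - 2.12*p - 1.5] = -0.24*p^2 + 4.8*p - 2.12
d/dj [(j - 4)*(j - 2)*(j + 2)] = 3*j^2 - 8*j - 4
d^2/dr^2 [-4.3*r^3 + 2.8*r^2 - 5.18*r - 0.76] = 5.6 - 25.8*r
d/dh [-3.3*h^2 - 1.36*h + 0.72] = -6.6*h - 1.36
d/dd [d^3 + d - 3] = 3*d^2 + 1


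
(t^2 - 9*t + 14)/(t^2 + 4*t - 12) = (t - 7)/(t + 6)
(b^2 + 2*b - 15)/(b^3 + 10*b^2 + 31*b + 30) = (b - 3)/(b^2 + 5*b + 6)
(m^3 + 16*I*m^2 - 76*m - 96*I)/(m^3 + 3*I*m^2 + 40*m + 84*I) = (m^2 + 14*I*m - 48)/(m^2 + I*m + 42)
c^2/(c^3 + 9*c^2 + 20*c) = c/(c^2 + 9*c + 20)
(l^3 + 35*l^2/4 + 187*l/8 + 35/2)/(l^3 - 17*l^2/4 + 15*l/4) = (8*l^3 + 70*l^2 + 187*l + 140)/(2*l*(4*l^2 - 17*l + 15))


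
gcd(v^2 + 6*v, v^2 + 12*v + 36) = v + 6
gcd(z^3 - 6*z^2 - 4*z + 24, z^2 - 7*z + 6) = z - 6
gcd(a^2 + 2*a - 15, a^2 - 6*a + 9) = a - 3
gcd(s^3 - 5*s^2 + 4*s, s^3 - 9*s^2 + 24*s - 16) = s^2 - 5*s + 4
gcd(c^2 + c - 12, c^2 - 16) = c + 4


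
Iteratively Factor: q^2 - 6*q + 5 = (q - 1)*(q - 5)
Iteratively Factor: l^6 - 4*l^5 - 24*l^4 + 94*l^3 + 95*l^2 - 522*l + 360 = (l + 3)*(l^5 - 7*l^4 - 3*l^3 + 103*l^2 - 214*l + 120) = (l - 3)*(l + 3)*(l^4 - 4*l^3 - 15*l^2 + 58*l - 40) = (l - 3)*(l + 3)*(l + 4)*(l^3 - 8*l^2 + 17*l - 10) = (l - 5)*(l - 3)*(l + 3)*(l + 4)*(l^2 - 3*l + 2) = (l - 5)*(l - 3)*(l - 2)*(l + 3)*(l + 4)*(l - 1)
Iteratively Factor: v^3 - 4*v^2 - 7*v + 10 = (v - 1)*(v^2 - 3*v - 10) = (v - 5)*(v - 1)*(v + 2)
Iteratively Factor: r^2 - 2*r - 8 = (r + 2)*(r - 4)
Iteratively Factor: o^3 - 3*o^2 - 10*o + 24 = (o - 2)*(o^2 - o - 12) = (o - 4)*(o - 2)*(o + 3)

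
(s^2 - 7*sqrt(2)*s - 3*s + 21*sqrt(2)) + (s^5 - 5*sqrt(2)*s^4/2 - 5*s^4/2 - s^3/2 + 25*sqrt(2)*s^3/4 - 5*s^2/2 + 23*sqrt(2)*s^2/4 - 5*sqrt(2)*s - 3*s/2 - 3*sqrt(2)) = s^5 - 5*sqrt(2)*s^4/2 - 5*s^4/2 - s^3/2 + 25*sqrt(2)*s^3/4 - 3*s^2/2 + 23*sqrt(2)*s^2/4 - 12*sqrt(2)*s - 9*s/2 + 18*sqrt(2)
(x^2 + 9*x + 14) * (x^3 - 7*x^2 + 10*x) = x^5 + 2*x^4 - 39*x^3 - 8*x^2 + 140*x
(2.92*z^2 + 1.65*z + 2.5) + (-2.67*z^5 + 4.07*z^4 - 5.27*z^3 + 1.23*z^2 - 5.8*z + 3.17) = -2.67*z^5 + 4.07*z^4 - 5.27*z^3 + 4.15*z^2 - 4.15*z + 5.67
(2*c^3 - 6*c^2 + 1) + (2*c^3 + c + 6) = 4*c^3 - 6*c^2 + c + 7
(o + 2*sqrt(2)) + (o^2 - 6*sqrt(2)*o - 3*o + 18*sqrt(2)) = o^2 - 6*sqrt(2)*o - 2*o + 20*sqrt(2)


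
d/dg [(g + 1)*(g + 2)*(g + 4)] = 3*g^2 + 14*g + 14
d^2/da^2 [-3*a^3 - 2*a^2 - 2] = -18*a - 4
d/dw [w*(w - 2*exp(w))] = -2*w*exp(w) + 2*w - 2*exp(w)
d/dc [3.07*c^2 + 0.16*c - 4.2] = 6.14*c + 0.16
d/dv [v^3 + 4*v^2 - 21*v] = 3*v^2 + 8*v - 21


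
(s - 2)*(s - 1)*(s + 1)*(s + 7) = s^4 + 5*s^3 - 15*s^2 - 5*s + 14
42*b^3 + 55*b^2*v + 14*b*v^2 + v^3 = (b + v)*(6*b + v)*(7*b + v)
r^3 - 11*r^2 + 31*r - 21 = (r - 7)*(r - 3)*(r - 1)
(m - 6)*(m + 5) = m^2 - m - 30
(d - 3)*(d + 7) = d^2 + 4*d - 21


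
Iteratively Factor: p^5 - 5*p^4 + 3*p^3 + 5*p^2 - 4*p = (p - 1)*(p^4 - 4*p^3 - p^2 + 4*p) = p*(p - 1)*(p^3 - 4*p^2 - p + 4) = p*(p - 1)^2*(p^2 - 3*p - 4) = p*(p - 1)^2*(p + 1)*(p - 4)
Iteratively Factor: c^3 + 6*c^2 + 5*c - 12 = (c + 4)*(c^2 + 2*c - 3) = (c - 1)*(c + 4)*(c + 3)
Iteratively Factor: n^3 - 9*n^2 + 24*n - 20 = (n - 2)*(n^2 - 7*n + 10) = (n - 5)*(n - 2)*(n - 2)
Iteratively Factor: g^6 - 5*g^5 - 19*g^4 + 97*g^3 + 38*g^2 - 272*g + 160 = (g - 4)*(g^5 - g^4 - 23*g^3 + 5*g^2 + 58*g - 40) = (g - 4)*(g + 2)*(g^4 - 3*g^3 - 17*g^2 + 39*g - 20) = (g - 4)*(g - 1)*(g + 2)*(g^3 - 2*g^2 - 19*g + 20) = (g - 5)*(g - 4)*(g - 1)*(g + 2)*(g^2 + 3*g - 4) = (g - 5)*(g - 4)*(g - 1)*(g + 2)*(g + 4)*(g - 1)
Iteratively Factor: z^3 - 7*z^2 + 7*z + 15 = (z - 5)*(z^2 - 2*z - 3) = (z - 5)*(z + 1)*(z - 3)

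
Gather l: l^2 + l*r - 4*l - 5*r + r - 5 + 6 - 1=l^2 + l*(r - 4) - 4*r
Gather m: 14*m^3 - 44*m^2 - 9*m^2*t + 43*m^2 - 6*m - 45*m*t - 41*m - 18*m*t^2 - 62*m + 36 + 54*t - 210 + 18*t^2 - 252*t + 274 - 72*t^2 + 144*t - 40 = 14*m^3 + m^2*(-9*t - 1) + m*(-18*t^2 - 45*t - 109) - 54*t^2 - 54*t + 60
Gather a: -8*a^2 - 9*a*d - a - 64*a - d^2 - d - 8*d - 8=-8*a^2 + a*(-9*d - 65) - d^2 - 9*d - 8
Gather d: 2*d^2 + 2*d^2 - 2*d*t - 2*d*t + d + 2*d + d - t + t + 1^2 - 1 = 4*d^2 + d*(4 - 4*t)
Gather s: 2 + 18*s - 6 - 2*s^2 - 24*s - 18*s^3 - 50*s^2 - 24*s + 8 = -18*s^3 - 52*s^2 - 30*s + 4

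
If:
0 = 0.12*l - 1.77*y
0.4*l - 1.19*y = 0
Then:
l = 0.00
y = 0.00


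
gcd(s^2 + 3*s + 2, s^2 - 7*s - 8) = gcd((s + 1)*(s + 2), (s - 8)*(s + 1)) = s + 1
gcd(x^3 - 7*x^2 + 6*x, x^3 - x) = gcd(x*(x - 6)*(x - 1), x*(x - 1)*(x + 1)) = x^2 - x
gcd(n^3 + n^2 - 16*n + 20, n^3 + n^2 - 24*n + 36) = n - 2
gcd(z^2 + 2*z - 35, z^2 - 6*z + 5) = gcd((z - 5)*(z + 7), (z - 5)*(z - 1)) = z - 5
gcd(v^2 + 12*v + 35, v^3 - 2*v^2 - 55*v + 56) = v + 7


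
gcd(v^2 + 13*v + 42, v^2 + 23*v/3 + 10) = v + 6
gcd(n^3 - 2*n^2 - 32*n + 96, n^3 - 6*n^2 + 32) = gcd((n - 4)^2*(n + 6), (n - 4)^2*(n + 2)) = n^2 - 8*n + 16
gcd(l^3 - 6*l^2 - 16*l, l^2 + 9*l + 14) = l + 2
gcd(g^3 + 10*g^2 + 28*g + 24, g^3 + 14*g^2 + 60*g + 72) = g^2 + 8*g + 12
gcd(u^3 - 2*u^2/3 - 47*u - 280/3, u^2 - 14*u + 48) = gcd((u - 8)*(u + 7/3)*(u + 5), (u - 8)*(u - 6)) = u - 8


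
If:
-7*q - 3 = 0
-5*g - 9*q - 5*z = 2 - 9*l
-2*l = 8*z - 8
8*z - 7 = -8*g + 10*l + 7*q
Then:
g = -23/154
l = 18/77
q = -3/7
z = 145/154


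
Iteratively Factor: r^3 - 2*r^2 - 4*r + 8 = (r - 2)*(r^2 - 4) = (r - 2)^2*(r + 2)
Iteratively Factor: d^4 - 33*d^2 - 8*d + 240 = (d + 4)*(d^3 - 4*d^2 - 17*d + 60) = (d + 4)^2*(d^2 - 8*d + 15) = (d - 5)*(d + 4)^2*(d - 3)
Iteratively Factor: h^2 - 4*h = (h - 4)*(h)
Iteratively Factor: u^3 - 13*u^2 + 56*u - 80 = (u - 5)*(u^2 - 8*u + 16) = (u - 5)*(u - 4)*(u - 4)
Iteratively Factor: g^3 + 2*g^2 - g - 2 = (g + 1)*(g^2 + g - 2) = (g - 1)*(g + 1)*(g + 2)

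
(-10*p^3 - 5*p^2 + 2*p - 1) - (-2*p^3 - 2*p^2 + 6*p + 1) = -8*p^3 - 3*p^2 - 4*p - 2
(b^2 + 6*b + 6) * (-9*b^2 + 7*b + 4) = -9*b^4 - 47*b^3 - 8*b^2 + 66*b + 24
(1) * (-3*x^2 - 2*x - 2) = -3*x^2 - 2*x - 2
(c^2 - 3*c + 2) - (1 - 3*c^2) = 4*c^2 - 3*c + 1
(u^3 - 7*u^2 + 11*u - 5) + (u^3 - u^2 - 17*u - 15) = 2*u^3 - 8*u^2 - 6*u - 20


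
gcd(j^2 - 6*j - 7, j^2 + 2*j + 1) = j + 1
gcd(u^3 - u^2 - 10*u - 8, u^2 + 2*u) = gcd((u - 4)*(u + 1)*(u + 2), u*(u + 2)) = u + 2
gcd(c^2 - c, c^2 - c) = c^2 - c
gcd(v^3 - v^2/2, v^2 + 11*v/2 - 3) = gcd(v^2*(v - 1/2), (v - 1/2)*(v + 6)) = v - 1/2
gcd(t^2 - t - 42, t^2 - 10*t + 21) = t - 7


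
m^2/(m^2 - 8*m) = m/(m - 8)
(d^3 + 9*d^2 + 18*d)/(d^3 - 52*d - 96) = d*(d + 3)/(d^2 - 6*d - 16)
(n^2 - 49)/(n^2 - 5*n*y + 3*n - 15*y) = (n^2 - 49)/(n^2 - 5*n*y + 3*n - 15*y)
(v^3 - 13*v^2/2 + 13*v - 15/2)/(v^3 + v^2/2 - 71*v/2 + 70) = (v^2 - 4*v + 3)/(v^2 + 3*v - 28)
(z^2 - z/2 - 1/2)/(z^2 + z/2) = (z - 1)/z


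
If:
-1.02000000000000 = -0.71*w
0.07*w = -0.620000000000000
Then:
No Solution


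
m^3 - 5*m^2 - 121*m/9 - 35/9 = (m - 7)*(m + 1/3)*(m + 5/3)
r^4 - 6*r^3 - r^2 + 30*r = r*(r - 5)*(r - 3)*(r + 2)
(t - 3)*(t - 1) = t^2 - 4*t + 3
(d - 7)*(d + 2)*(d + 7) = d^3 + 2*d^2 - 49*d - 98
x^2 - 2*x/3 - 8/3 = (x - 2)*(x + 4/3)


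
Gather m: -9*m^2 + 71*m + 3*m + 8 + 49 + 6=-9*m^2 + 74*m + 63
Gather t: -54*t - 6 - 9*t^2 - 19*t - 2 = -9*t^2 - 73*t - 8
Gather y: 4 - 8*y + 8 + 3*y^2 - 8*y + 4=3*y^2 - 16*y + 16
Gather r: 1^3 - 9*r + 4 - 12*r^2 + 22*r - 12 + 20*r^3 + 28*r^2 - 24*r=20*r^3 + 16*r^2 - 11*r - 7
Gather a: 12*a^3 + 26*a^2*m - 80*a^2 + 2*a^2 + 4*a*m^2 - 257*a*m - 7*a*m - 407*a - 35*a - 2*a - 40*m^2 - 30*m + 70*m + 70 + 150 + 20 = 12*a^3 + a^2*(26*m - 78) + a*(4*m^2 - 264*m - 444) - 40*m^2 + 40*m + 240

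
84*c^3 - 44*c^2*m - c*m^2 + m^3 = (-6*c + m)*(-2*c + m)*(7*c + m)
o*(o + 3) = o^2 + 3*o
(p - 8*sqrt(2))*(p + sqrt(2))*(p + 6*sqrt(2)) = p^3 - sqrt(2)*p^2 - 100*p - 96*sqrt(2)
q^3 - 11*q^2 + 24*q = q*(q - 8)*(q - 3)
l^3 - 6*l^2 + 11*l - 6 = (l - 3)*(l - 2)*(l - 1)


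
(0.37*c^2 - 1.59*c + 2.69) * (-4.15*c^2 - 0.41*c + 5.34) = -1.5355*c^4 + 6.4468*c^3 - 8.5358*c^2 - 9.5935*c + 14.3646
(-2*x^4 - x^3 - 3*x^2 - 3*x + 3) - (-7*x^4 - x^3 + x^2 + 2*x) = 5*x^4 - 4*x^2 - 5*x + 3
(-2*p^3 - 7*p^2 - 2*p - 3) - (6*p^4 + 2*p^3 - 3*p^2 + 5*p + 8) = -6*p^4 - 4*p^3 - 4*p^2 - 7*p - 11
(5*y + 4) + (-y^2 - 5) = -y^2 + 5*y - 1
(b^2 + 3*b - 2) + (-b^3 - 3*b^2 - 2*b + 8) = -b^3 - 2*b^2 + b + 6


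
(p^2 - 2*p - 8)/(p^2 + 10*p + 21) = (p^2 - 2*p - 8)/(p^2 + 10*p + 21)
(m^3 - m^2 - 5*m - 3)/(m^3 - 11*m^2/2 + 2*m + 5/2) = 2*(m^3 - m^2 - 5*m - 3)/(2*m^3 - 11*m^2 + 4*m + 5)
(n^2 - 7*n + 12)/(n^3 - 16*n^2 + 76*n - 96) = (n^2 - 7*n + 12)/(n^3 - 16*n^2 + 76*n - 96)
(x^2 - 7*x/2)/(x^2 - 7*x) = (x - 7/2)/(x - 7)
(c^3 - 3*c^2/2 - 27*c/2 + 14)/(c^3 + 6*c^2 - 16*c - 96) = (2*c^2 + 5*c - 7)/(2*(c^2 + 10*c + 24))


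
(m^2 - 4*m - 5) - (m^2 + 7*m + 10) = -11*m - 15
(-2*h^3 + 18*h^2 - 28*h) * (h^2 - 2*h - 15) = -2*h^5 + 22*h^4 - 34*h^3 - 214*h^2 + 420*h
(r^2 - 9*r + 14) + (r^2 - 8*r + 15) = 2*r^2 - 17*r + 29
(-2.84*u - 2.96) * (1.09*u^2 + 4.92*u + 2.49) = -3.0956*u^3 - 17.1992*u^2 - 21.6348*u - 7.3704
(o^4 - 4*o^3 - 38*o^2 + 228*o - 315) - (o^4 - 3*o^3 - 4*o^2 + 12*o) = -o^3 - 34*o^2 + 216*o - 315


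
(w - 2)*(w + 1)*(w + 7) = w^3 + 6*w^2 - 9*w - 14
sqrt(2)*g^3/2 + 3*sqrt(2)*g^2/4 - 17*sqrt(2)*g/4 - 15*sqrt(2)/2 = (g - 3)*(g + 5/2)*(sqrt(2)*g/2 + sqrt(2))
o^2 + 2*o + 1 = (o + 1)^2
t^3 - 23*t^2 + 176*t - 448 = (t - 8)^2*(t - 7)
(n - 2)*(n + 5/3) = n^2 - n/3 - 10/3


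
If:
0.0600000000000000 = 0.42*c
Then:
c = 0.14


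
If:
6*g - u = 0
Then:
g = u/6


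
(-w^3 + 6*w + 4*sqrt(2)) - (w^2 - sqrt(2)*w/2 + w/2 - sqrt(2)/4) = -w^3 - w^2 + sqrt(2)*w/2 + 11*w/2 + 17*sqrt(2)/4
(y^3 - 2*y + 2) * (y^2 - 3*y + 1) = y^5 - 3*y^4 - y^3 + 8*y^2 - 8*y + 2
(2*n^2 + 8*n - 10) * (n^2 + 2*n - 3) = 2*n^4 + 12*n^3 - 44*n + 30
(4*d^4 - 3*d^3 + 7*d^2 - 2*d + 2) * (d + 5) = 4*d^5 + 17*d^4 - 8*d^3 + 33*d^2 - 8*d + 10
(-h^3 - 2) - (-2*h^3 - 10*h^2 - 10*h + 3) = h^3 + 10*h^2 + 10*h - 5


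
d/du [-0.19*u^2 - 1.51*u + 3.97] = -0.38*u - 1.51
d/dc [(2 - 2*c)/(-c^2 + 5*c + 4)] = 2*(-c^2 + 2*c - 9)/(c^4 - 10*c^3 + 17*c^2 + 40*c + 16)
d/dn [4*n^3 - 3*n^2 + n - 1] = 12*n^2 - 6*n + 1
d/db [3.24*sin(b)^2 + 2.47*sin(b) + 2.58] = (6.48*sin(b) + 2.47)*cos(b)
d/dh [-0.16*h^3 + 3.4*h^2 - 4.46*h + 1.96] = -0.48*h^2 + 6.8*h - 4.46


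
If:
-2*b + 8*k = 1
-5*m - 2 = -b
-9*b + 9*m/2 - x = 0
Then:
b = -10*x/81 - 2/9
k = 5/72 - 5*x/162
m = -2*x/81 - 4/9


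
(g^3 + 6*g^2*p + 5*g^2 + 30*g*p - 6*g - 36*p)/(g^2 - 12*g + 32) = (g^3 + 6*g^2*p + 5*g^2 + 30*g*p - 6*g - 36*p)/(g^2 - 12*g + 32)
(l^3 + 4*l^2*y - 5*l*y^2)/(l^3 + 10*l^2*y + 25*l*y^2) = (l - y)/(l + 5*y)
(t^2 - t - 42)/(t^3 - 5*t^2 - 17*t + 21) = (t + 6)/(t^2 + 2*t - 3)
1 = 1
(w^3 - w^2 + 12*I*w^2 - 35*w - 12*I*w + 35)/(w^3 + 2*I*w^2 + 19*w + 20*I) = (w^2 + w*(-1 + 7*I) - 7*I)/(w^2 - 3*I*w + 4)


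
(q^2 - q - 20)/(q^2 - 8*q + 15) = (q + 4)/(q - 3)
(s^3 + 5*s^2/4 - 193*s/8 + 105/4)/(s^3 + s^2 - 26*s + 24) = (8*s^2 - 38*s + 35)/(8*(s^2 - 5*s + 4))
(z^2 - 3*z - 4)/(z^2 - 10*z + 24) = (z + 1)/(z - 6)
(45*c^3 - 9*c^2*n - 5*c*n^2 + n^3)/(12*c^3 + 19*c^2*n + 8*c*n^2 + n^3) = (15*c^2 - 8*c*n + n^2)/(4*c^2 + 5*c*n + n^2)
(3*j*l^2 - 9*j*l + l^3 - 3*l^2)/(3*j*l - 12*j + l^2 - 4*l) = l*(l - 3)/(l - 4)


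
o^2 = o^2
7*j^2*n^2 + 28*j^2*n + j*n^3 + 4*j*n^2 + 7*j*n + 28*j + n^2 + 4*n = (7*j + n)*(n + 4)*(j*n + 1)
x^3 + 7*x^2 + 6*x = x*(x + 1)*(x + 6)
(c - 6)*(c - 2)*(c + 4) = c^3 - 4*c^2 - 20*c + 48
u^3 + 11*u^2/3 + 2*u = u*(u + 2/3)*(u + 3)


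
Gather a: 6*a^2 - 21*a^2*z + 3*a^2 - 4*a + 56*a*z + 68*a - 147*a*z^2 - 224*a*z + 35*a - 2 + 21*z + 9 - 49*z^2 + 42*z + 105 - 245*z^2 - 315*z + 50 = a^2*(9 - 21*z) + a*(-147*z^2 - 168*z + 99) - 294*z^2 - 252*z + 162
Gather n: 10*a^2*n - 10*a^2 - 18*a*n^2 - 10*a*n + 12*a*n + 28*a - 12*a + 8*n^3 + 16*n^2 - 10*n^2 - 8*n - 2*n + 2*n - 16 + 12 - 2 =-10*a^2 + 16*a + 8*n^3 + n^2*(6 - 18*a) + n*(10*a^2 + 2*a - 8) - 6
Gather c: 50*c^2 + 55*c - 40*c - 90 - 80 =50*c^2 + 15*c - 170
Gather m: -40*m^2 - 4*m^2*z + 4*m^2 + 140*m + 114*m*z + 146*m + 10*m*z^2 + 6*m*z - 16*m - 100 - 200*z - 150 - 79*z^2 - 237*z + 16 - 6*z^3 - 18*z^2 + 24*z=m^2*(-4*z - 36) + m*(10*z^2 + 120*z + 270) - 6*z^3 - 97*z^2 - 413*z - 234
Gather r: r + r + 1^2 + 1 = 2*r + 2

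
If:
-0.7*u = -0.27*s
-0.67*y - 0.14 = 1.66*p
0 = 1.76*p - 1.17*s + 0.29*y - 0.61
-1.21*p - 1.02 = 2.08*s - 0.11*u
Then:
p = 0.05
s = -0.53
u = -0.20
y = -0.33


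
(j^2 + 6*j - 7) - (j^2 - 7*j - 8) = 13*j + 1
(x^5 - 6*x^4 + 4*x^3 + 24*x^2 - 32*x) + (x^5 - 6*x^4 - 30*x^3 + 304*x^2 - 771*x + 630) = 2*x^5 - 12*x^4 - 26*x^3 + 328*x^2 - 803*x + 630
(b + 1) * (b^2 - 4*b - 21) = b^3 - 3*b^2 - 25*b - 21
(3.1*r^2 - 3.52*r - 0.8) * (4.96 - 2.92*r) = -9.052*r^3 + 25.6544*r^2 - 15.1232*r - 3.968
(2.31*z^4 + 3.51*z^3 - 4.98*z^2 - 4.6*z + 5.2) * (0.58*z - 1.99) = 1.3398*z^5 - 2.5611*z^4 - 9.8733*z^3 + 7.2422*z^2 + 12.17*z - 10.348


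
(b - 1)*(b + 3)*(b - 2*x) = b^3 - 2*b^2*x + 2*b^2 - 4*b*x - 3*b + 6*x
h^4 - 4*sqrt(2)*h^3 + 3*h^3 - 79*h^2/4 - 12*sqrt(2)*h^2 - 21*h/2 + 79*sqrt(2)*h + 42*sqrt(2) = (h - 7/2)*(h + 1/2)*(h + 6)*(h - 4*sqrt(2))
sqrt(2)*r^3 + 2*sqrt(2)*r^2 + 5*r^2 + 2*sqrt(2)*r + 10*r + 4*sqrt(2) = (r + 2)*(r + 2*sqrt(2))*(sqrt(2)*r + 1)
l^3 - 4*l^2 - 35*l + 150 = (l - 5)^2*(l + 6)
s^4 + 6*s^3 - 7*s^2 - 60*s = s*(s - 3)*(s + 4)*(s + 5)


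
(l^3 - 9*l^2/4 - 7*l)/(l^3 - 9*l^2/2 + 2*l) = (4*l + 7)/(2*(2*l - 1))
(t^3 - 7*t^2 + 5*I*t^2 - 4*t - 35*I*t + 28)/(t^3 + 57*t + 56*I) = (t^2 + t*(-7 + 4*I) - 28*I)/(t^2 - I*t + 56)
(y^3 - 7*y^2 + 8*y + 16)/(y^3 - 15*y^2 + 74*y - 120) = (y^2 - 3*y - 4)/(y^2 - 11*y + 30)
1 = 1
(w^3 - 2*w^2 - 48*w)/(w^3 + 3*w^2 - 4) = w*(w^2 - 2*w - 48)/(w^3 + 3*w^2 - 4)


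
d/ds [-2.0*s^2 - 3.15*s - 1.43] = -4.0*s - 3.15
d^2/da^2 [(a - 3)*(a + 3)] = 2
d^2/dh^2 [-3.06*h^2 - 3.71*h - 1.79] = -6.12000000000000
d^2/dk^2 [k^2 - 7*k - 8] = 2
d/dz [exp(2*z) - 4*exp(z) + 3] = 2*(exp(z) - 2)*exp(z)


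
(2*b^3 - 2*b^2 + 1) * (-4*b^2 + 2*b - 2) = -8*b^5 + 12*b^4 - 8*b^3 + 2*b - 2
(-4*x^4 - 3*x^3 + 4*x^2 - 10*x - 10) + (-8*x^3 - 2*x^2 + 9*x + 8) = -4*x^4 - 11*x^3 + 2*x^2 - x - 2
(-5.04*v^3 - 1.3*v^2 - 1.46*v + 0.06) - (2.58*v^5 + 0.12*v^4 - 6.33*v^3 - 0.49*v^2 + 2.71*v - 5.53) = -2.58*v^5 - 0.12*v^4 + 1.29*v^3 - 0.81*v^2 - 4.17*v + 5.59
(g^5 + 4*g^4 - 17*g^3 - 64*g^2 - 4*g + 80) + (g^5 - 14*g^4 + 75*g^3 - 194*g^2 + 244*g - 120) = 2*g^5 - 10*g^4 + 58*g^3 - 258*g^2 + 240*g - 40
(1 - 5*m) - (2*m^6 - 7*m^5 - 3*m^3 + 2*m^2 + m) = -2*m^6 + 7*m^5 + 3*m^3 - 2*m^2 - 6*m + 1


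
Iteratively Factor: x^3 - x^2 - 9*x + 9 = (x - 1)*(x^2 - 9) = (x - 1)*(x + 3)*(x - 3)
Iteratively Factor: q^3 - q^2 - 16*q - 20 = (q + 2)*(q^2 - 3*q - 10) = (q - 5)*(q + 2)*(q + 2)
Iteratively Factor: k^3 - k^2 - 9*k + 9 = (k + 3)*(k^2 - 4*k + 3) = (k - 1)*(k + 3)*(k - 3)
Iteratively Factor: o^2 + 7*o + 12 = (o + 3)*(o + 4)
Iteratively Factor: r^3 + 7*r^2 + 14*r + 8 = (r + 2)*(r^2 + 5*r + 4) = (r + 1)*(r + 2)*(r + 4)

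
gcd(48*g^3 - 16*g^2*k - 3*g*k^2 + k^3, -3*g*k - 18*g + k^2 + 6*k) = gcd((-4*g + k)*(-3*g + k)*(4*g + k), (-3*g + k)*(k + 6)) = 3*g - k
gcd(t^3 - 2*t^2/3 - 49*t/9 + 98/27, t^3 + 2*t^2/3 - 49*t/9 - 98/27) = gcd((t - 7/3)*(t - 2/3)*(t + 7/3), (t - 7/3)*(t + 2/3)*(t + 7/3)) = t^2 - 49/9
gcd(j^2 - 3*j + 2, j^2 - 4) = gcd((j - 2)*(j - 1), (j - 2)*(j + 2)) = j - 2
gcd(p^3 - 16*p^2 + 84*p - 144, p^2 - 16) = p - 4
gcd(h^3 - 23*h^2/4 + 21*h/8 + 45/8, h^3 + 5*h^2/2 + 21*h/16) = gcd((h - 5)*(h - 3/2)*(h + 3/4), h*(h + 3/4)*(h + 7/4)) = h + 3/4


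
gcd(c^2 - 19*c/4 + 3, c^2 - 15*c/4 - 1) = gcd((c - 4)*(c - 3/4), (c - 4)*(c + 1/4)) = c - 4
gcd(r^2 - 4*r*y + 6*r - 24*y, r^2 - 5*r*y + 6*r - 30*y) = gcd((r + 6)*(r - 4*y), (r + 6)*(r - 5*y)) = r + 6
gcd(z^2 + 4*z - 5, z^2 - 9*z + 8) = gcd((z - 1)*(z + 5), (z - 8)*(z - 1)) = z - 1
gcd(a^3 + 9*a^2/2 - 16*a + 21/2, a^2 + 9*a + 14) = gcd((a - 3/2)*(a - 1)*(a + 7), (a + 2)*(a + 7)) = a + 7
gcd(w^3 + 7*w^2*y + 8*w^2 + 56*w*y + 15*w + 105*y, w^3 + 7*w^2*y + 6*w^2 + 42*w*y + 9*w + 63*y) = w^2 + 7*w*y + 3*w + 21*y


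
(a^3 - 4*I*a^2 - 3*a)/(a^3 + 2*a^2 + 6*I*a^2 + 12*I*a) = (a^2 - 4*I*a - 3)/(a^2 + a*(2 + 6*I) + 12*I)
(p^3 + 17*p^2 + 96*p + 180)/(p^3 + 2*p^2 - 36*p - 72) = (p^2 + 11*p + 30)/(p^2 - 4*p - 12)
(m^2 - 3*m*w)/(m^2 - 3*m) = (m - 3*w)/(m - 3)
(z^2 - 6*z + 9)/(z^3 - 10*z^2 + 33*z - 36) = 1/(z - 4)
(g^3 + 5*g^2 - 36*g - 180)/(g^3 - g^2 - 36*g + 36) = (g + 5)/(g - 1)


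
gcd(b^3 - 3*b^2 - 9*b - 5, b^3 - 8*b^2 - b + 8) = b + 1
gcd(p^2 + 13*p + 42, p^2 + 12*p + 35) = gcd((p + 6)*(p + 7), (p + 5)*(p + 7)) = p + 7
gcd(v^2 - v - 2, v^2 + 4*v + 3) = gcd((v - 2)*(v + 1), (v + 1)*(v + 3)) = v + 1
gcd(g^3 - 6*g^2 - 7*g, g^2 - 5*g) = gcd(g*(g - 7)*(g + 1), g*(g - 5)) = g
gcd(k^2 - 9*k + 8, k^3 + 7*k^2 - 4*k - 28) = 1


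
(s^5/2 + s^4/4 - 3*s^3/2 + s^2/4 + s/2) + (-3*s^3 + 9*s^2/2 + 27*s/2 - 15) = s^5/2 + s^4/4 - 9*s^3/2 + 19*s^2/4 + 14*s - 15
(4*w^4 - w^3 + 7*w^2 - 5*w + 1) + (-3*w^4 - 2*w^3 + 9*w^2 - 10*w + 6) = w^4 - 3*w^3 + 16*w^2 - 15*w + 7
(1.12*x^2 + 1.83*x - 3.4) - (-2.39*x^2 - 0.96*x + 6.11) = 3.51*x^2 + 2.79*x - 9.51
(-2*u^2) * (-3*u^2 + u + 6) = 6*u^4 - 2*u^3 - 12*u^2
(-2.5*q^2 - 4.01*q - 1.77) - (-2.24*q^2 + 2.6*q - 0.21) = -0.26*q^2 - 6.61*q - 1.56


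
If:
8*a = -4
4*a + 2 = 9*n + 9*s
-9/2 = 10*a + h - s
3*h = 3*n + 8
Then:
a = -1/2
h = 19/12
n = -13/12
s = 13/12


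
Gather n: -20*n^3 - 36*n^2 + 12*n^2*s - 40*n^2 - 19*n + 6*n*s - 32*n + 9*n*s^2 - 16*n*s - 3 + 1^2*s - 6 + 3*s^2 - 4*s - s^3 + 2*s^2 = -20*n^3 + n^2*(12*s - 76) + n*(9*s^2 - 10*s - 51) - s^3 + 5*s^2 - 3*s - 9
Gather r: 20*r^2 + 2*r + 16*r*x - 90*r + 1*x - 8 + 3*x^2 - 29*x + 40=20*r^2 + r*(16*x - 88) + 3*x^2 - 28*x + 32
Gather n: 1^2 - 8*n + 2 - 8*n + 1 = 4 - 16*n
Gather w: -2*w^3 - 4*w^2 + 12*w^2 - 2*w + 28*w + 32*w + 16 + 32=-2*w^3 + 8*w^2 + 58*w + 48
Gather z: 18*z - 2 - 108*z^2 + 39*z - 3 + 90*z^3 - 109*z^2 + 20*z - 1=90*z^3 - 217*z^2 + 77*z - 6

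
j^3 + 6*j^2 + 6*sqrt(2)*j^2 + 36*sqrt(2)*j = j*(j + 6)*(j + 6*sqrt(2))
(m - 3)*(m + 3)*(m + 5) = m^3 + 5*m^2 - 9*m - 45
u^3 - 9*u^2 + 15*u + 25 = (u - 5)^2*(u + 1)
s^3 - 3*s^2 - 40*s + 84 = (s - 7)*(s - 2)*(s + 6)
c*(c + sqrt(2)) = c^2 + sqrt(2)*c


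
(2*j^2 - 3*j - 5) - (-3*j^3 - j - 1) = 3*j^3 + 2*j^2 - 2*j - 4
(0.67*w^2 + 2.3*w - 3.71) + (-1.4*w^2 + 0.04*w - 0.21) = -0.73*w^2 + 2.34*w - 3.92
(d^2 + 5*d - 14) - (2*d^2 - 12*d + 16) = -d^2 + 17*d - 30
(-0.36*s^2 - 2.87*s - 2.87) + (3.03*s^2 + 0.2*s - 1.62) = 2.67*s^2 - 2.67*s - 4.49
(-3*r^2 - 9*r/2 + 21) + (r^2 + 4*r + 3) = -2*r^2 - r/2 + 24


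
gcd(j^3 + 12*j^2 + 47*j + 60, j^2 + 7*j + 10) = j + 5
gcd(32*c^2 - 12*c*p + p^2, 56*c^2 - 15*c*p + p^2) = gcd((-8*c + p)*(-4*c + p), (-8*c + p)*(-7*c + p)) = -8*c + p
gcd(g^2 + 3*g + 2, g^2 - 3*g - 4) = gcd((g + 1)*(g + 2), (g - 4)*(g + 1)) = g + 1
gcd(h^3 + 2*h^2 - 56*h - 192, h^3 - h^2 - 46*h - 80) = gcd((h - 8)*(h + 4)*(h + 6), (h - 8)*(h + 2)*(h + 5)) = h - 8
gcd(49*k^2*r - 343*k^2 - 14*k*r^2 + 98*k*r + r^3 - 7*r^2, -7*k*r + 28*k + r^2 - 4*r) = -7*k + r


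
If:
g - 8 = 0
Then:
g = 8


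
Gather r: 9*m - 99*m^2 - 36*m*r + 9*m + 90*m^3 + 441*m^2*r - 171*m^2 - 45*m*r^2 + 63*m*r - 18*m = 90*m^3 - 270*m^2 - 45*m*r^2 + r*(441*m^2 + 27*m)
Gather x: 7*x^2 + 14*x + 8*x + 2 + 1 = 7*x^2 + 22*x + 3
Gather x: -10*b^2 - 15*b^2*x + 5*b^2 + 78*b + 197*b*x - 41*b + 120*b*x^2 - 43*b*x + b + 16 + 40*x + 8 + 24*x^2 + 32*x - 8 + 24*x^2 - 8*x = -5*b^2 + 38*b + x^2*(120*b + 48) + x*(-15*b^2 + 154*b + 64) + 16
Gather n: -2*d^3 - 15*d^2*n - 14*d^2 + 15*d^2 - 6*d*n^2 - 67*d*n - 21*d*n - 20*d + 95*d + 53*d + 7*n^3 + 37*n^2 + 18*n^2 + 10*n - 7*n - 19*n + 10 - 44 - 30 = -2*d^3 + d^2 + 128*d + 7*n^3 + n^2*(55 - 6*d) + n*(-15*d^2 - 88*d - 16) - 64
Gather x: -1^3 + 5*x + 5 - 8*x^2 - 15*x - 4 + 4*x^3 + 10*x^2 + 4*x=4*x^3 + 2*x^2 - 6*x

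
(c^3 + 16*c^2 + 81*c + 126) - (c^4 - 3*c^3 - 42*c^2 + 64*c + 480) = -c^4 + 4*c^3 + 58*c^2 + 17*c - 354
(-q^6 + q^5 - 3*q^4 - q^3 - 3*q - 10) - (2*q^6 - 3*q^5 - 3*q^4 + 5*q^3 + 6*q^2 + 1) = -3*q^6 + 4*q^5 - 6*q^3 - 6*q^2 - 3*q - 11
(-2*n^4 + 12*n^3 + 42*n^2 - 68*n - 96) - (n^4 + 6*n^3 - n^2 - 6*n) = -3*n^4 + 6*n^3 + 43*n^2 - 62*n - 96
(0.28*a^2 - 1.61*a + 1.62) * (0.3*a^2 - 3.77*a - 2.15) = 0.084*a^4 - 1.5386*a^3 + 5.9537*a^2 - 2.6459*a - 3.483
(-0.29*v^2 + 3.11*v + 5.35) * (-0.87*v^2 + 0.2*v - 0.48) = 0.2523*v^4 - 2.7637*v^3 - 3.8933*v^2 - 0.4228*v - 2.568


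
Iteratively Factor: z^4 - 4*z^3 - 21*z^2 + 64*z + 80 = (z + 4)*(z^3 - 8*z^2 + 11*z + 20) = (z - 4)*(z + 4)*(z^2 - 4*z - 5) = (z - 5)*(z - 4)*(z + 4)*(z + 1)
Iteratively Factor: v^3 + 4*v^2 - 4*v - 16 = (v - 2)*(v^2 + 6*v + 8) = (v - 2)*(v + 2)*(v + 4)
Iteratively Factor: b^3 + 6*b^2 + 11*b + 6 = (b + 2)*(b^2 + 4*b + 3) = (b + 2)*(b + 3)*(b + 1)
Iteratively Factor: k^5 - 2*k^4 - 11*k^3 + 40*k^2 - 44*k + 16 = (k - 2)*(k^4 - 11*k^2 + 18*k - 8) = (k - 2)*(k - 1)*(k^3 + k^2 - 10*k + 8) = (k - 2)*(k - 1)^2*(k^2 + 2*k - 8) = (k - 2)^2*(k - 1)^2*(k + 4)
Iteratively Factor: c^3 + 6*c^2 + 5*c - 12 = (c - 1)*(c^2 + 7*c + 12) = (c - 1)*(c + 4)*(c + 3)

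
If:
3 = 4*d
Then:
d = 3/4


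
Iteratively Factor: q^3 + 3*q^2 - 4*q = (q)*(q^2 + 3*q - 4) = q*(q - 1)*(q + 4)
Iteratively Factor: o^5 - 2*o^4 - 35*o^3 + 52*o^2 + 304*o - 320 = (o + 4)*(o^4 - 6*o^3 - 11*o^2 + 96*o - 80) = (o - 1)*(o + 4)*(o^3 - 5*o^2 - 16*o + 80) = (o - 4)*(o - 1)*(o + 4)*(o^2 - o - 20) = (o - 4)*(o - 1)*(o + 4)^2*(o - 5)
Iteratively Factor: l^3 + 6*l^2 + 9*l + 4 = (l + 1)*(l^2 + 5*l + 4) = (l + 1)^2*(l + 4)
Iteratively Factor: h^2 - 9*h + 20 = (h - 4)*(h - 5)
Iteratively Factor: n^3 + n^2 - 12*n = (n - 3)*(n^2 + 4*n) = n*(n - 3)*(n + 4)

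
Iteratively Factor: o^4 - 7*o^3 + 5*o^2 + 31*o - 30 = (o - 1)*(o^3 - 6*o^2 - o + 30) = (o - 1)*(o + 2)*(o^2 - 8*o + 15) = (o - 3)*(o - 1)*(o + 2)*(o - 5)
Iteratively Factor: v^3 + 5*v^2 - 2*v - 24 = (v + 4)*(v^2 + v - 6) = (v + 3)*(v + 4)*(v - 2)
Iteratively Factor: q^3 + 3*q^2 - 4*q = (q + 4)*(q^2 - q) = q*(q + 4)*(q - 1)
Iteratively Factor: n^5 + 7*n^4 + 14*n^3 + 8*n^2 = (n + 2)*(n^4 + 5*n^3 + 4*n^2) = (n + 2)*(n + 4)*(n^3 + n^2) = (n + 1)*(n + 2)*(n + 4)*(n^2) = n*(n + 1)*(n + 2)*(n + 4)*(n)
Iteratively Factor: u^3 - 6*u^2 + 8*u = (u - 4)*(u^2 - 2*u) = u*(u - 4)*(u - 2)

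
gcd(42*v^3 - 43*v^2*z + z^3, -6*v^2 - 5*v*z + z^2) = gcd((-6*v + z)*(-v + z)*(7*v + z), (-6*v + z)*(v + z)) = -6*v + z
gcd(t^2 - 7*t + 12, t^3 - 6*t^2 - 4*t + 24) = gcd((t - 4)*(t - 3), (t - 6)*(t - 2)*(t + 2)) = 1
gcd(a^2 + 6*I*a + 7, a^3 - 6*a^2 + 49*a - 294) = a + 7*I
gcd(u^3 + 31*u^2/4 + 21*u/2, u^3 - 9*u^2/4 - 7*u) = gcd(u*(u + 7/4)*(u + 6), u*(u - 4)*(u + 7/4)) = u^2 + 7*u/4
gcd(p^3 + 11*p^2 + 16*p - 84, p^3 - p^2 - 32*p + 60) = p^2 + 4*p - 12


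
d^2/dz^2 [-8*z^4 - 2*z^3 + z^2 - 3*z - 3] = -96*z^2 - 12*z + 2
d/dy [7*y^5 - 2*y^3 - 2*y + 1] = 35*y^4 - 6*y^2 - 2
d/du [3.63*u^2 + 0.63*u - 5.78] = 7.26*u + 0.63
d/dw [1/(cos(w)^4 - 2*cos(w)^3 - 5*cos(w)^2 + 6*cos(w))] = 2*(3*sin(w)^3/cos(w)^2 + 2*sin(w)*cos(w) - 5*tan(w))/((cos(w) - 3)^2*(cos(w) - 1)^2*(cos(w) + 2)^2)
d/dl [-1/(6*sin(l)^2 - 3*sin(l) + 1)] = 3*(4*sin(l) - 1)*cos(l)/(6*sin(l)^2 - 3*sin(l) + 1)^2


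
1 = 1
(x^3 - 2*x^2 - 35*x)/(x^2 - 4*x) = (x^2 - 2*x - 35)/(x - 4)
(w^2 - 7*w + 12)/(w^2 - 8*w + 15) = (w - 4)/(w - 5)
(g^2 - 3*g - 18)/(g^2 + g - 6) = (g - 6)/(g - 2)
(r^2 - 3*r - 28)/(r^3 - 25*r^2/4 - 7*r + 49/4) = 4*(r + 4)/(4*r^2 + 3*r - 7)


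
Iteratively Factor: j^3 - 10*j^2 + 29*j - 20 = (j - 4)*(j^2 - 6*j + 5) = (j - 5)*(j - 4)*(j - 1)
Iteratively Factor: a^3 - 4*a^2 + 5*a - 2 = (a - 1)*(a^2 - 3*a + 2) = (a - 2)*(a - 1)*(a - 1)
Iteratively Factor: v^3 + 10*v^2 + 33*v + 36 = (v + 4)*(v^2 + 6*v + 9) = (v + 3)*(v + 4)*(v + 3)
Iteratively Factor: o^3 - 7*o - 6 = (o + 2)*(o^2 - 2*o - 3) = (o + 1)*(o + 2)*(o - 3)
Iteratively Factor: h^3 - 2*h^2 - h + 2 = (h - 2)*(h^2 - 1) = (h - 2)*(h + 1)*(h - 1)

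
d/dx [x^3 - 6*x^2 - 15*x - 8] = 3*x^2 - 12*x - 15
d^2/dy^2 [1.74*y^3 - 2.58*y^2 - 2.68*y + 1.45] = 10.44*y - 5.16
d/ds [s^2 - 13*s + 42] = 2*s - 13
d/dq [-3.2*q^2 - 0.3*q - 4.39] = -6.4*q - 0.3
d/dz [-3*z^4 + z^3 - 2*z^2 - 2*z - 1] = -12*z^3 + 3*z^2 - 4*z - 2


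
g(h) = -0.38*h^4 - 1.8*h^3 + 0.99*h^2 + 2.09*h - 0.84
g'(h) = -1.52*h^3 - 5.4*h^2 + 1.98*h + 2.09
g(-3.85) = 25.02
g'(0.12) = 2.25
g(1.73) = -6.99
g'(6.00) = -508.75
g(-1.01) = -0.48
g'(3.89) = -161.39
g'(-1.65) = -9.05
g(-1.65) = 3.68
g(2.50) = -32.40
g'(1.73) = -18.52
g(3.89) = -170.70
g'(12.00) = -3378.31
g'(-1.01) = -3.85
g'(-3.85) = 1.17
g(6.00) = -833.94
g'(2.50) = -50.46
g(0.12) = -0.58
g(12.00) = -10823.28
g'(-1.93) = -10.92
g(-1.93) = 6.48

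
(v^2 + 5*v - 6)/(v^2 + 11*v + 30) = (v - 1)/(v + 5)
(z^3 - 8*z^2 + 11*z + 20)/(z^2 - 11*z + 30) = (z^2 - 3*z - 4)/(z - 6)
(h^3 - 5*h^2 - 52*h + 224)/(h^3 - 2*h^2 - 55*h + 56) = (h - 4)/(h - 1)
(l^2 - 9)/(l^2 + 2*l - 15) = (l + 3)/(l + 5)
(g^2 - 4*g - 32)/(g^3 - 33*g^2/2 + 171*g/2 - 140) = 2*(g + 4)/(2*g^2 - 17*g + 35)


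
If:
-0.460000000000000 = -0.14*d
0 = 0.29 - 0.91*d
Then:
No Solution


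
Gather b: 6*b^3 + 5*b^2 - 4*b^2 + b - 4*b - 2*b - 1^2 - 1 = 6*b^3 + b^2 - 5*b - 2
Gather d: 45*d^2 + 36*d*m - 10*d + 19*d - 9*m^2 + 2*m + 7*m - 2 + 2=45*d^2 + d*(36*m + 9) - 9*m^2 + 9*m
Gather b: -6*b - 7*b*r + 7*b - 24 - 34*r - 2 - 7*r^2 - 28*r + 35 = b*(1 - 7*r) - 7*r^2 - 62*r + 9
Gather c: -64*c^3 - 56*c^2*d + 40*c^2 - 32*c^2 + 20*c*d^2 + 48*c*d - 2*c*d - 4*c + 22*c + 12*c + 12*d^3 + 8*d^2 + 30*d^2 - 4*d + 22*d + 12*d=-64*c^3 + c^2*(8 - 56*d) + c*(20*d^2 + 46*d + 30) + 12*d^3 + 38*d^2 + 30*d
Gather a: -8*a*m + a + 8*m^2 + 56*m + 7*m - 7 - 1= a*(1 - 8*m) + 8*m^2 + 63*m - 8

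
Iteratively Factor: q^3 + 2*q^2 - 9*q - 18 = (q + 3)*(q^2 - q - 6) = (q - 3)*(q + 3)*(q + 2)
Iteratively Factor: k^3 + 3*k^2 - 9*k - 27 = (k + 3)*(k^2 - 9) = (k - 3)*(k + 3)*(k + 3)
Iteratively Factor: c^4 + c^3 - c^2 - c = (c + 1)*(c^3 - c) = (c - 1)*(c + 1)*(c^2 + c) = c*(c - 1)*(c + 1)*(c + 1)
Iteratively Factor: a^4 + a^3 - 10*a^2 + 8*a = (a + 4)*(a^3 - 3*a^2 + 2*a) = a*(a + 4)*(a^2 - 3*a + 2) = a*(a - 1)*(a + 4)*(a - 2)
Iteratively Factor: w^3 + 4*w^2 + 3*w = (w + 3)*(w^2 + w) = (w + 1)*(w + 3)*(w)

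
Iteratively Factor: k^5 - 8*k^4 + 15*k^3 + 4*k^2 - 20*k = (k + 1)*(k^4 - 9*k^3 + 24*k^2 - 20*k) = (k - 5)*(k + 1)*(k^3 - 4*k^2 + 4*k) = k*(k - 5)*(k + 1)*(k^2 - 4*k + 4) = k*(k - 5)*(k - 2)*(k + 1)*(k - 2)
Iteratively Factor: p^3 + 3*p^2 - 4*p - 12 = (p + 3)*(p^2 - 4) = (p - 2)*(p + 3)*(p + 2)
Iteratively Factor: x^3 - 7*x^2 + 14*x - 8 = (x - 4)*(x^2 - 3*x + 2) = (x - 4)*(x - 1)*(x - 2)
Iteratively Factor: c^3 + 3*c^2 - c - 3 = (c + 3)*(c^2 - 1) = (c + 1)*(c + 3)*(c - 1)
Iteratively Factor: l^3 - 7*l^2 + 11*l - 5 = (l - 1)*(l^2 - 6*l + 5) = (l - 5)*(l - 1)*(l - 1)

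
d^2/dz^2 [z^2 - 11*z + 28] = 2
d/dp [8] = 0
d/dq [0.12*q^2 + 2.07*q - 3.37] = 0.24*q + 2.07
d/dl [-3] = 0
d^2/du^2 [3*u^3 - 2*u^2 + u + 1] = 18*u - 4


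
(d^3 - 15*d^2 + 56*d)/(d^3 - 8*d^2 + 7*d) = (d - 8)/(d - 1)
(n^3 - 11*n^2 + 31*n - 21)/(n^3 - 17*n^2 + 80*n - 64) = (n^2 - 10*n + 21)/(n^2 - 16*n + 64)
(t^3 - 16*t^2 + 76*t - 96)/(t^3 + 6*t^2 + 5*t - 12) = (t^3 - 16*t^2 + 76*t - 96)/(t^3 + 6*t^2 + 5*t - 12)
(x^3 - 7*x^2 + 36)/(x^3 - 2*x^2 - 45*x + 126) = (x + 2)/(x + 7)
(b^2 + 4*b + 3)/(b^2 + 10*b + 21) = (b + 1)/(b + 7)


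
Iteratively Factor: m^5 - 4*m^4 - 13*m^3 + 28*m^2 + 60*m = (m + 2)*(m^4 - 6*m^3 - m^2 + 30*m) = (m - 5)*(m + 2)*(m^3 - m^2 - 6*m) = m*(m - 5)*(m + 2)*(m^2 - m - 6) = m*(m - 5)*(m + 2)^2*(m - 3)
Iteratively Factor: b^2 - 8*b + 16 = (b - 4)*(b - 4)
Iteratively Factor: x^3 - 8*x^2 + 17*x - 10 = (x - 2)*(x^2 - 6*x + 5) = (x - 2)*(x - 1)*(x - 5)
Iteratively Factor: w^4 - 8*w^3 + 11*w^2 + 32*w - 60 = (w - 5)*(w^3 - 3*w^2 - 4*w + 12) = (w - 5)*(w + 2)*(w^2 - 5*w + 6) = (w - 5)*(w - 2)*(w + 2)*(w - 3)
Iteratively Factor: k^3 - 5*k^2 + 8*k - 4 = (k - 2)*(k^2 - 3*k + 2) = (k - 2)*(k - 1)*(k - 2)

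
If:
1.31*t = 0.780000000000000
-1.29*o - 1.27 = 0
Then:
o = -0.98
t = 0.60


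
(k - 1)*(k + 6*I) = k^2 - k + 6*I*k - 6*I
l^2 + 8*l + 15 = (l + 3)*(l + 5)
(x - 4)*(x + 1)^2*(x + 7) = x^4 + 5*x^3 - 21*x^2 - 53*x - 28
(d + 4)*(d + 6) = d^2 + 10*d + 24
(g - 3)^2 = g^2 - 6*g + 9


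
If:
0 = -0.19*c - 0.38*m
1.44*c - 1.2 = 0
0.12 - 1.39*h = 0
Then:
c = 0.83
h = 0.09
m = -0.42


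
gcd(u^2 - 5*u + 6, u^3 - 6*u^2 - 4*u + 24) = u - 2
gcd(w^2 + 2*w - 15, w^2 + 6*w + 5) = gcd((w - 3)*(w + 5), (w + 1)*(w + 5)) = w + 5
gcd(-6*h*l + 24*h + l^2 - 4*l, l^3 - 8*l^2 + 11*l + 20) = l - 4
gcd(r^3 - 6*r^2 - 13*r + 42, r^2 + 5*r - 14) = r - 2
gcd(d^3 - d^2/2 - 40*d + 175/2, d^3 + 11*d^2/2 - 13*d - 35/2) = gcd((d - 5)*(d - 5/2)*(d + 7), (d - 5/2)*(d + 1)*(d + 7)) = d^2 + 9*d/2 - 35/2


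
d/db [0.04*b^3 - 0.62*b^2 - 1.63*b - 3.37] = 0.12*b^2 - 1.24*b - 1.63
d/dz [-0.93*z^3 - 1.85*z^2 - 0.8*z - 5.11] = -2.79*z^2 - 3.7*z - 0.8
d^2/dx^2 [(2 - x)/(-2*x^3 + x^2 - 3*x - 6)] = 2*((x - 2)*(6*x^2 - 2*x + 3)^2 + (-6*x^2 + 2*x - (x - 2)*(6*x - 1) - 3)*(2*x^3 - x^2 + 3*x + 6))/(2*x^3 - x^2 + 3*x + 6)^3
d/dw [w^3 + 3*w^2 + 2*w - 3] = 3*w^2 + 6*w + 2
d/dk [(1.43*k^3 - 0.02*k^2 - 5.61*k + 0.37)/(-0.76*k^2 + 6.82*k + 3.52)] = (-1.0868*k^4 + 19.5052*k^3 + 10.7008*k^2 + 0.421599999999998*k - 22.2706)/(0.5776*k^4 - 10.3664*k^3 + 41.162*k^2 + 48.0128*k + 12.3904)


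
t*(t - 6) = t^2 - 6*t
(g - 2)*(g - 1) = g^2 - 3*g + 2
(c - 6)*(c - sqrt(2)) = c^2 - 6*c - sqrt(2)*c + 6*sqrt(2)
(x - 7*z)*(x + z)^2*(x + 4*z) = x^4 - x^3*z - 33*x^2*z^2 - 59*x*z^3 - 28*z^4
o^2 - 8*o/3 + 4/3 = (o - 2)*(o - 2/3)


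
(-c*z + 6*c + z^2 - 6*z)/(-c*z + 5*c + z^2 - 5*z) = (z - 6)/(z - 5)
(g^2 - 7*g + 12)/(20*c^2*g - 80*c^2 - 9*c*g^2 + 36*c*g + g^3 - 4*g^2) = (g - 3)/(20*c^2 - 9*c*g + g^2)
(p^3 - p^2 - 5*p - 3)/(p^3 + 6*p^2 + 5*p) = (p^2 - 2*p - 3)/(p*(p + 5))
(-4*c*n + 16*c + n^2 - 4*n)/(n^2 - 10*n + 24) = (-4*c + n)/(n - 6)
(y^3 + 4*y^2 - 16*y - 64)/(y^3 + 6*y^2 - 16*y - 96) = (y + 4)/(y + 6)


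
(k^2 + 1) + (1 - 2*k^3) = -2*k^3 + k^2 + 2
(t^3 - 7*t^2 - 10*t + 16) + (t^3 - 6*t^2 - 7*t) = 2*t^3 - 13*t^2 - 17*t + 16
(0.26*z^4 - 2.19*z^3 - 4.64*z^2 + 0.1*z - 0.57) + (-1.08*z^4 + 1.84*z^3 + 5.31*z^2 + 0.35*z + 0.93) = -0.82*z^4 - 0.35*z^3 + 0.67*z^2 + 0.45*z + 0.36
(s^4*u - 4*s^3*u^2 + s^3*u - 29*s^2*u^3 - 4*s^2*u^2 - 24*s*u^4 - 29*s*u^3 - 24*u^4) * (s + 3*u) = s^5*u - s^4*u^2 + s^4*u - 41*s^3*u^3 - s^3*u^2 - 111*s^2*u^4 - 41*s^2*u^3 - 72*s*u^5 - 111*s*u^4 - 72*u^5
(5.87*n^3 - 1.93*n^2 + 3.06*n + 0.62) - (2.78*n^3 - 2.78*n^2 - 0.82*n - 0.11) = 3.09*n^3 + 0.85*n^2 + 3.88*n + 0.73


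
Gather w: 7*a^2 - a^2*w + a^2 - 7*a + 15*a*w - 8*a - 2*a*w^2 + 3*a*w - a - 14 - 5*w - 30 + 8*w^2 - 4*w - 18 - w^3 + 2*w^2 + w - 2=8*a^2 - 16*a - w^3 + w^2*(10 - 2*a) + w*(-a^2 + 18*a - 8) - 64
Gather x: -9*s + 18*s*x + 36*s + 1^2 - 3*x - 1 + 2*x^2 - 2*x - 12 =27*s + 2*x^2 + x*(18*s - 5) - 12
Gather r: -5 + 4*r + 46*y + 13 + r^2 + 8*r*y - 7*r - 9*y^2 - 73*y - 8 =r^2 + r*(8*y - 3) - 9*y^2 - 27*y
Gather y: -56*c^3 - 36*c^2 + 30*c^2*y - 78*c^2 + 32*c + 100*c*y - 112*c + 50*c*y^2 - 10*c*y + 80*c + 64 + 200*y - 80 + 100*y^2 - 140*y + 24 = -56*c^3 - 114*c^2 + y^2*(50*c + 100) + y*(30*c^2 + 90*c + 60) + 8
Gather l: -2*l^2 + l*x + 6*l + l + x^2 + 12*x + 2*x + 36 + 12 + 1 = -2*l^2 + l*(x + 7) + x^2 + 14*x + 49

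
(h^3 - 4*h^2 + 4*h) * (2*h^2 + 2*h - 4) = 2*h^5 - 6*h^4 - 4*h^3 + 24*h^2 - 16*h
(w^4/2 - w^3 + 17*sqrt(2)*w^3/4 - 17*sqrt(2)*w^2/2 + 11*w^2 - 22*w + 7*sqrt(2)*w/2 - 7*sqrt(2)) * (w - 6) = w^5/2 - 4*w^4 + 17*sqrt(2)*w^4/4 - 34*sqrt(2)*w^3 + 17*w^3 - 88*w^2 + 109*sqrt(2)*w^2/2 - 28*sqrt(2)*w + 132*w + 42*sqrt(2)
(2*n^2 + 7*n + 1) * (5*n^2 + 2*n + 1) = 10*n^4 + 39*n^3 + 21*n^2 + 9*n + 1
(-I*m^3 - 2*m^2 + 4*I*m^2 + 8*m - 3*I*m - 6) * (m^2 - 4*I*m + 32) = -I*m^5 - 6*m^4 + 4*I*m^4 + 24*m^3 - 27*I*m^3 - 82*m^2 + 96*I*m^2 + 256*m - 72*I*m - 192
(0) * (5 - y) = 0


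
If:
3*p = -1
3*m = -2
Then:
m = -2/3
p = -1/3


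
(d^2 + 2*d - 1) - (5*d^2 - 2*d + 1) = -4*d^2 + 4*d - 2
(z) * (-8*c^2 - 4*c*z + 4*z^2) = -8*c^2*z - 4*c*z^2 + 4*z^3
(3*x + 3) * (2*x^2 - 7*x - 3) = 6*x^3 - 15*x^2 - 30*x - 9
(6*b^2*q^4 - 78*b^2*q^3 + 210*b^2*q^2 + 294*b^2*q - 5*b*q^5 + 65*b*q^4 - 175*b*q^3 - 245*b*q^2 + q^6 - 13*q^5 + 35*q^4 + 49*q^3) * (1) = 6*b^2*q^4 - 78*b^2*q^3 + 210*b^2*q^2 + 294*b^2*q - 5*b*q^5 + 65*b*q^4 - 175*b*q^3 - 245*b*q^2 + q^6 - 13*q^5 + 35*q^4 + 49*q^3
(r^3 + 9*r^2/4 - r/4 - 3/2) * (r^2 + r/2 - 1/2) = r^5 + 11*r^4/4 + 3*r^3/8 - 11*r^2/4 - 5*r/8 + 3/4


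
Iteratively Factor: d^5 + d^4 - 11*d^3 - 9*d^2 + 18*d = (d)*(d^4 + d^3 - 11*d^2 - 9*d + 18) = d*(d + 2)*(d^3 - d^2 - 9*d + 9) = d*(d - 3)*(d + 2)*(d^2 + 2*d - 3) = d*(d - 3)*(d + 2)*(d + 3)*(d - 1)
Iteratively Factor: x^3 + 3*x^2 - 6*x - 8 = (x + 4)*(x^2 - x - 2) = (x + 1)*(x + 4)*(x - 2)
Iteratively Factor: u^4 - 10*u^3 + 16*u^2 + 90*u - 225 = (u - 5)*(u^3 - 5*u^2 - 9*u + 45) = (u - 5)*(u + 3)*(u^2 - 8*u + 15) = (u - 5)*(u - 3)*(u + 3)*(u - 5)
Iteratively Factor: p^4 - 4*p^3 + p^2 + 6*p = (p)*(p^3 - 4*p^2 + p + 6) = p*(p - 2)*(p^2 - 2*p - 3) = p*(p - 3)*(p - 2)*(p + 1)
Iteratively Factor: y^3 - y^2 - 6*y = (y - 3)*(y^2 + 2*y) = (y - 3)*(y + 2)*(y)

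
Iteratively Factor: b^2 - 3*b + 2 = (b - 1)*(b - 2)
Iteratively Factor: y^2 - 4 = (y - 2)*(y + 2)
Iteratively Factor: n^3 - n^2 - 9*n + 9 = (n - 1)*(n^2 - 9) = (n - 1)*(n + 3)*(n - 3)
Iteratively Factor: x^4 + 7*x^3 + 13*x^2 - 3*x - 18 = (x - 1)*(x^3 + 8*x^2 + 21*x + 18) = (x - 1)*(x + 2)*(x^2 + 6*x + 9) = (x - 1)*(x + 2)*(x + 3)*(x + 3)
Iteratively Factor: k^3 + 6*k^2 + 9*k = (k + 3)*(k^2 + 3*k) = (k + 3)^2*(k)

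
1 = 1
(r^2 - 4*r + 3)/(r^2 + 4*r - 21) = (r - 1)/(r + 7)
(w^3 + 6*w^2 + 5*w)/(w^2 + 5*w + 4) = w*(w + 5)/(w + 4)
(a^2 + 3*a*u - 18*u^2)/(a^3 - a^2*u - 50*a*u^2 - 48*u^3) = (-a + 3*u)/(-a^2 + 7*a*u + 8*u^2)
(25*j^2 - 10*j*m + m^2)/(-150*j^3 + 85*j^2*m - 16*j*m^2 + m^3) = -1/(6*j - m)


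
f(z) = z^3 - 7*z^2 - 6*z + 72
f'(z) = 3*z^2 - 14*z - 6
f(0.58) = 66.36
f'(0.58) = -13.11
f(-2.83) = 10.25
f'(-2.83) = 57.65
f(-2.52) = 26.66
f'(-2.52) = 48.33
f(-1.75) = 55.70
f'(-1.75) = 27.69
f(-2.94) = 3.72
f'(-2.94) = 61.09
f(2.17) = 36.24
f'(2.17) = -22.25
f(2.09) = 38.01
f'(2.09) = -22.16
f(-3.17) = -11.18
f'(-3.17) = 68.53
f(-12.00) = -2592.00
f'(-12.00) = 594.00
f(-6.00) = -360.00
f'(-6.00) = 186.00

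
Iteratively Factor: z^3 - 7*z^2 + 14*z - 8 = (z - 1)*(z^2 - 6*z + 8) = (z - 2)*(z - 1)*(z - 4)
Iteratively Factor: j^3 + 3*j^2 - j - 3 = (j + 3)*(j^2 - 1) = (j + 1)*(j + 3)*(j - 1)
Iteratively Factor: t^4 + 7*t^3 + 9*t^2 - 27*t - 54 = (t + 3)*(t^3 + 4*t^2 - 3*t - 18) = (t + 3)^2*(t^2 + t - 6) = (t - 2)*(t + 3)^2*(t + 3)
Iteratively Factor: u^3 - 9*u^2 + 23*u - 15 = (u - 1)*(u^2 - 8*u + 15) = (u - 3)*(u - 1)*(u - 5)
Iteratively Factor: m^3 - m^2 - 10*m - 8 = (m + 1)*(m^2 - 2*m - 8) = (m - 4)*(m + 1)*(m + 2)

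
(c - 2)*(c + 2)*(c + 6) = c^3 + 6*c^2 - 4*c - 24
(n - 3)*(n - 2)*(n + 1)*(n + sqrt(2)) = n^4 - 4*n^3 + sqrt(2)*n^3 - 4*sqrt(2)*n^2 + n^2 + sqrt(2)*n + 6*n + 6*sqrt(2)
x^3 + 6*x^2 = x^2*(x + 6)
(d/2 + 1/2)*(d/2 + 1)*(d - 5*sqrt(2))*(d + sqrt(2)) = d^4/4 - sqrt(2)*d^3 + 3*d^3/4 - 3*sqrt(2)*d^2 - 2*d^2 - 15*d/2 - 2*sqrt(2)*d - 5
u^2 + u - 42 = (u - 6)*(u + 7)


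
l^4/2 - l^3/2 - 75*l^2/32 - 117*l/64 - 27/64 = (l/2 + 1/4)*(l - 3)*(l + 3/4)^2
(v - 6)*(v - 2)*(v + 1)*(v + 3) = v^4 - 4*v^3 - 17*v^2 + 24*v + 36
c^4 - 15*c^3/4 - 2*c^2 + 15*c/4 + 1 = (c - 4)*(c - 1)*(c + 1/4)*(c + 1)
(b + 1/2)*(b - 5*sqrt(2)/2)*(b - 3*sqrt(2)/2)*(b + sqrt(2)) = b^4 - 3*sqrt(2)*b^3 + b^3/2 - 3*sqrt(2)*b^2/2 - b^2/2 - b/4 + 15*sqrt(2)*b/2 + 15*sqrt(2)/4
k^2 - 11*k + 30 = (k - 6)*(k - 5)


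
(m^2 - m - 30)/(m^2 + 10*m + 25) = (m - 6)/(m + 5)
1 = 1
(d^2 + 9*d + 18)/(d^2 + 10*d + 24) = (d + 3)/(d + 4)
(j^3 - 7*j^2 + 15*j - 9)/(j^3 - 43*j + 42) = (j^2 - 6*j + 9)/(j^2 + j - 42)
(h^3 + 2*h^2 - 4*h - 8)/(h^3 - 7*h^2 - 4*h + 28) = (h + 2)/(h - 7)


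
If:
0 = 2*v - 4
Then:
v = 2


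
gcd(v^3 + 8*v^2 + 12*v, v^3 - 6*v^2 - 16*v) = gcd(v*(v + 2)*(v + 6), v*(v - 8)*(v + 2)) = v^2 + 2*v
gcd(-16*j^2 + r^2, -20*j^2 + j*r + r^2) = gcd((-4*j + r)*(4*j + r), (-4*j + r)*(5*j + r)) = -4*j + r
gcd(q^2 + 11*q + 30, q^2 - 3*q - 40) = q + 5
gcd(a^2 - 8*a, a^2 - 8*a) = a^2 - 8*a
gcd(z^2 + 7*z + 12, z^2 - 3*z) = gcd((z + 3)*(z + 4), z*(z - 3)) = 1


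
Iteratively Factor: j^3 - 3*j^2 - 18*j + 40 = (j - 5)*(j^2 + 2*j - 8) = (j - 5)*(j + 4)*(j - 2)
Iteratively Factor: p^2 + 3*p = (p + 3)*(p)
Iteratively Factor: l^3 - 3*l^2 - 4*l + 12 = (l + 2)*(l^2 - 5*l + 6) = (l - 3)*(l + 2)*(l - 2)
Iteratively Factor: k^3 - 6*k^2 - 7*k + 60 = (k - 5)*(k^2 - k - 12) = (k - 5)*(k + 3)*(k - 4)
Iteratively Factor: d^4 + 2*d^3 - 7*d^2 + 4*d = (d - 1)*(d^3 + 3*d^2 - 4*d) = d*(d - 1)*(d^2 + 3*d - 4) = d*(d - 1)*(d + 4)*(d - 1)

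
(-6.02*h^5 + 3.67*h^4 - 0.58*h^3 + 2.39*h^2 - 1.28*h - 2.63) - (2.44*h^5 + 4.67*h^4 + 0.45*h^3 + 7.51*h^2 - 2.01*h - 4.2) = -8.46*h^5 - 1.0*h^4 - 1.03*h^3 - 5.12*h^2 + 0.73*h + 1.57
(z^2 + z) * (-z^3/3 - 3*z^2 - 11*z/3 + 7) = -z^5/3 - 10*z^4/3 - 20*z^3/3 + 10*z^2/3 + 7*z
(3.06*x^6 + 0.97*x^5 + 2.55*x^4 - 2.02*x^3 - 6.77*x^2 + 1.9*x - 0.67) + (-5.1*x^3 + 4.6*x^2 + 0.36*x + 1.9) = 3.06*x^6 + 0.97*x^5 + 2.55*x^4 - 7.12*x^3 - 2.17*x^2 + 2.26*x + 1.23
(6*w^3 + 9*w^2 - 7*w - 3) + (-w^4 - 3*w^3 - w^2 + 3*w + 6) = -w^4 + 3*w^3 + 8*w^2 - 4*w + 3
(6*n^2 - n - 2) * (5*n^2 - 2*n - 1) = 30*n^4 - 17*n^3 - 14*n^2 + 5*n + 2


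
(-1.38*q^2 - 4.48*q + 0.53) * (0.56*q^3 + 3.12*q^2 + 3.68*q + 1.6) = -0.7728*q^5 - 6.8144*q^4 - 18.7592*q^3 - 17.0408*q^2 - 5.2176*q + 0.848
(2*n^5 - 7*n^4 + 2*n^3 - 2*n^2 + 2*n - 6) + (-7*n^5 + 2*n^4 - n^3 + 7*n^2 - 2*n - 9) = -5*n^5 - 5*n^4 + n^3 + 5*n^2 - 15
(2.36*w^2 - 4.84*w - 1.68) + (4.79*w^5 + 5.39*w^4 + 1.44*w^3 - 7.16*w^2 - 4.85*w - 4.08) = 4.79*w^5 + 5.39*w^4 + 1.44*w^3 - 4.8*w^2 - 9.69*w - 5.76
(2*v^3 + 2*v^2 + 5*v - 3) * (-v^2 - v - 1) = -2*v^5 - 4*v^4 - 9*v^3 - 4*v^2 - 2*v + 3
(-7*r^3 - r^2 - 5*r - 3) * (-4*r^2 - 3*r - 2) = 28*r^5 + 25*r^4 + 37*r^3 + 29*r^2 + 19*r + 6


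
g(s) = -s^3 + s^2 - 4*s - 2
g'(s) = -3*s^2 + 2*s - 4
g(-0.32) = -0.58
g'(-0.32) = -4.95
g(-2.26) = 23.69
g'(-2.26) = -23.84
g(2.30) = -18.08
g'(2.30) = -15.27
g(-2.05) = 19.02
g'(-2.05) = -20.71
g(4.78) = -107.49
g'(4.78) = -62.99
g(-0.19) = -1.20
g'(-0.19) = -4.49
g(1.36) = -8.11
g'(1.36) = -6.83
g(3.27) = -39.35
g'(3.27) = -29.54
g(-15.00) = 3658.00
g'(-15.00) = -709.00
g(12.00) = -1634.00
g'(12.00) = -412.00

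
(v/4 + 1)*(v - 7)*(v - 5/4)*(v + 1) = v^4/4 - 13*v^3/16 - 57*v^2/8 + 43*v/16 + 35/4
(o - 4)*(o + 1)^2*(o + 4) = o^4 + 2*o^3 - 15*o^2 - 32*o - 16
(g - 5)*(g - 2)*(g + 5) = g^3 - 2*g^2 - 25*g + 50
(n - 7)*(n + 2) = n^2 - 5*n - 14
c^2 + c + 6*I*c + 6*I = (c + 1)*(c + 6*I)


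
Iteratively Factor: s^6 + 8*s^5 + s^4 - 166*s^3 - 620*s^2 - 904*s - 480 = (s + 2)*(s^5 + 6*s^4 - 11*s^3 - 144*s^2 - 332*s - 240) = (s - 5)*(s + 2)*(s^4 + 11*s^3 + 44*s^2 + 76*s + 48) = (s - 5)*(s + 2)^2*(s^3 + 9*s^2 + 26*s + 24) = (s - 5)*(s + 2)^2*(s + 4)*(s^2 + 5*s + 6) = (s - 5)*(s + 2)^2*(s + 3)*(s + 4)*(s + 2)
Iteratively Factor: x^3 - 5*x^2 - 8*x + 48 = (x - 4)*(x^2 - x - 12) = (x - 4)*(x + 3)*(x - 4)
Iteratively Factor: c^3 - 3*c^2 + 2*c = (c)*(c^2 - 3*c + 2) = c*(c - 2)*(c - 1)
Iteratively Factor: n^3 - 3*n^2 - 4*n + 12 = (n - 2)*(n^2 - n - 6) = (n - 3)*(n - 2)*(n + 2)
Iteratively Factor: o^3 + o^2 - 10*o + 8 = (o - 2)*(o^2 + 3*o - 4) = (o - 2)*(o - 1)*(o + 4)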